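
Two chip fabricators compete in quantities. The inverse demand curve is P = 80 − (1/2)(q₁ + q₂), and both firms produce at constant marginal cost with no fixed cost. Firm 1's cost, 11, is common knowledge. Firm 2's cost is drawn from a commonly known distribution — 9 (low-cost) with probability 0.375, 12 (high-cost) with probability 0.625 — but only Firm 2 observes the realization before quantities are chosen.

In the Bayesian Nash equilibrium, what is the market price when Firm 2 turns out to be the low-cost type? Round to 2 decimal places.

Type-c best response for Firm 2: q₂(c) = (80 − c) − q₁/2.
Firm 1 maximizes expected profit; its first-order condition is 80 − q₁ − (1/2)E[q₂] − 11 = 0.
Substituting E[q₂] and solving: E[c₂] = 10.875, so q₁ = (80 − 2·11 + 10.875)/(3/2) = 45.9167.
q₂(low-cost) = 48.0417, so P = 80 − (1/2)·(45.9167 + 48.0417) = 33.0208.

33.02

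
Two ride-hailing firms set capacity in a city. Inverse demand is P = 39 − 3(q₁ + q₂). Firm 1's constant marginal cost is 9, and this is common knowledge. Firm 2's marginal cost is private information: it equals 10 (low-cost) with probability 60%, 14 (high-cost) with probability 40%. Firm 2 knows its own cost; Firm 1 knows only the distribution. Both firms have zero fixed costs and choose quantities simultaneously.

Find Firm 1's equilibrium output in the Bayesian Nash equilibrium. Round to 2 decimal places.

3.62

Each type of Firm 2 best-responds to q₁; Firm 1 best-responds to the expected q₂ over Firm 2's types.
Firm 2 with cost c maximizes (39 − 3(q₁+q₂) − c)·q₂, giving q₂(c) = (39 − c − 3q₁)/6.
E[c₂] = 0.6·10 + 0.4·14 = 11.6
Firm 1's FOC against E[q₂] yields q₁ = (39 − 2·9 + E[c₂])/9 = (39 − 18 + 11.6)/9 = 3.62222.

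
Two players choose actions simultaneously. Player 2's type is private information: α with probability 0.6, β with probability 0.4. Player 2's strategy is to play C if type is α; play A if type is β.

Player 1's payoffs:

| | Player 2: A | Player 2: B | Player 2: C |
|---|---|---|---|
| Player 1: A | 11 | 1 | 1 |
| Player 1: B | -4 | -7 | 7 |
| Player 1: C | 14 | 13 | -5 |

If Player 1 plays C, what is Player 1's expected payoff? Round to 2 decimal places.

Take the expectation over Player 2's type, weighting each type's action by its prior probability.
E[C] = 0.6·(-5) + 0.4·14 = (-3) + 5.6 = 2.6

2.60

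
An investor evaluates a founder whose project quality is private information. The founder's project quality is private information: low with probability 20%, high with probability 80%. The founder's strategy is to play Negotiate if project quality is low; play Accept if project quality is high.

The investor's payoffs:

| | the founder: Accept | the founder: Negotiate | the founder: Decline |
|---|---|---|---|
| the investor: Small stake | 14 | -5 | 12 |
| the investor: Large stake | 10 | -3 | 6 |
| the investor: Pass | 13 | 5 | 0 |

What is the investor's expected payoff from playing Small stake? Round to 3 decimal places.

10.200

E[Small stake] = 0.2·(-5) + 0.8·14 = (-1) + 11.2 = 10.2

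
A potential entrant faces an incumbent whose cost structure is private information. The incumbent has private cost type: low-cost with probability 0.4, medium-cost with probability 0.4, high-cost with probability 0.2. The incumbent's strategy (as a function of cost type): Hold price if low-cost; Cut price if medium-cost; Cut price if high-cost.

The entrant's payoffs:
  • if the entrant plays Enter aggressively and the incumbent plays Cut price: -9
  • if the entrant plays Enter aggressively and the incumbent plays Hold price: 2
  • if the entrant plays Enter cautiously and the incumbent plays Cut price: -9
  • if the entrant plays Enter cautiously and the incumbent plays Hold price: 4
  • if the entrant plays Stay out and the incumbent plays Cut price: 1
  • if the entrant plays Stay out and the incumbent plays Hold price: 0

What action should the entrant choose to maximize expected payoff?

Stay out

E[Enter aggressively] = 0.4·(2) + 0.4·(-9) + 0.2·(-9) = -4.6
E[Enter cautiously] = 0.4·(4) + 0.4·(-9) + 0.2·(-9) = -3.8
E[Stay out] = 0.4·(0) + 0.4·(1) + 0.2·(1) = 0.6
Best response: Stay out (0.6 is the largest).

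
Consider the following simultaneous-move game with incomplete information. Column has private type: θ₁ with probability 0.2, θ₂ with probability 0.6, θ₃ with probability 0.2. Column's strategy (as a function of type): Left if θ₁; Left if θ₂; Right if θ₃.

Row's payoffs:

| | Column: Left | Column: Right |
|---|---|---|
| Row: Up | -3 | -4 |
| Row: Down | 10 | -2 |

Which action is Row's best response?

E[Up] = 0.2·(-3) + 0.6·(-3) + 0.2·(-4) = -3.2
E[Down] = 0.2·(10) + 0.6·(10) + 0.2·(-2) = 7.6
Best response: Down (7.6 is the largest).

Down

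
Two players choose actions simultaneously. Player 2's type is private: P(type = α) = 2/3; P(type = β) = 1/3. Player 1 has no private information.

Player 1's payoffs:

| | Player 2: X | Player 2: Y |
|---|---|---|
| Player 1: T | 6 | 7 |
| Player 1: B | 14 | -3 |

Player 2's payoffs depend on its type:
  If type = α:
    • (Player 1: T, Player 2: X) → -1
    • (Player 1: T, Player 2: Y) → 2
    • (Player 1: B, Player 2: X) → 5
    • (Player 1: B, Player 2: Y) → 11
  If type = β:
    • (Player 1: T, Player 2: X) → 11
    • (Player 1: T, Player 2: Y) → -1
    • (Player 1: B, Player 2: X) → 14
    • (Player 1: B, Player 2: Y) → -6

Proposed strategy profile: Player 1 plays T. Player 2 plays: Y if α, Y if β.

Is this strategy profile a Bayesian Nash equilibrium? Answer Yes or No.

Player 1 plays T: E[T] = 2/3·(7) + 1/3·(7) = 7; E[B] = -3. Best-responding. ✓
Player 2 (type α), facing T: X gives -1, Y gives 2. Proposed Y is best. ✓
Player 2 (type β), facing T: X gives 11, Y gives -1. Proposed Y is not best — profitable deviation exists. ✗

No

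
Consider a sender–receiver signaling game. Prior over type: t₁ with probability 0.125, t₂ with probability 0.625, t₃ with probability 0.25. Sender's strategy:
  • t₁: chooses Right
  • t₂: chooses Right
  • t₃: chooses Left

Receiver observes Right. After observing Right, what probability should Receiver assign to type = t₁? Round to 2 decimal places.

P(Right) = 0.125·1 + 0.625·1 + 0.25·0 = 0.75
P(t₁ | Right) = (0.125·1) / 0.75 = 0.125 / 0.75 = 0.166667

0.17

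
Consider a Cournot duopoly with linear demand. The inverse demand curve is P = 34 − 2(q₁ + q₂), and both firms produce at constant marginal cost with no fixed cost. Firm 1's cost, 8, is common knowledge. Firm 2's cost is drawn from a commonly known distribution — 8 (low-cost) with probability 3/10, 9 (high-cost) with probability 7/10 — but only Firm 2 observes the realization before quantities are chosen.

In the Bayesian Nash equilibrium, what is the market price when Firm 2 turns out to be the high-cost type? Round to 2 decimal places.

17.05

Firm 2 with cost c maximizes (34 − 2(q₁+q₂) − c)·q₂, giving q₂(c) = (34 − c − 2q₁)/4.
E[c₂] = 3/10·8 + 7/10·9 = 8.7
Firm 1's FOC against E[q₂] yields q₁ = (34 − 2·8 + E[c₂])/6 = (34 − 16 + 8.7)/6 = 4.45.
q₂(high-cost) = 4.025, so P = 34 − 2·(4.45 + 4.025) = 17.05.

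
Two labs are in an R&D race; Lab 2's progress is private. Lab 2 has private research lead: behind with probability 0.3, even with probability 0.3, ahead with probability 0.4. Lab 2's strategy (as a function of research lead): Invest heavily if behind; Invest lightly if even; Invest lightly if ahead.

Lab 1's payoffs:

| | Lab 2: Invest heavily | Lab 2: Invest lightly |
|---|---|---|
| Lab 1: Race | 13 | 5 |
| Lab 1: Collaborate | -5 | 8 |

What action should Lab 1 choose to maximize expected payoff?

Race

E[Race] = 0.3·(13) + 0.3·(5) + 0.4·(5) = 7.4
E[Collaborate] = 0.3·(-5) + 0.3·(8) + 0.4·(8) = 4.1
Best response: Race (7.4 is the largest).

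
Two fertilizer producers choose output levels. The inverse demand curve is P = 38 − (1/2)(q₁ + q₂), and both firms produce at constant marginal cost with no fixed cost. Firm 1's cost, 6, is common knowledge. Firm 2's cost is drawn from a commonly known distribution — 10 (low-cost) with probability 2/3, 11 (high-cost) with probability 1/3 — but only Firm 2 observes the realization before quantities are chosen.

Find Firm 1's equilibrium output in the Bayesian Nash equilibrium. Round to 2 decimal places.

24.22

Each type of Firm 2 best-responds to q₁; Firm 1 best-responds to the expected q₂ over Firm 2's types.
Firm 2 with cost c maximizes (38 − (1/2)(q₁+q₂) − c)·q₂, giving q₂(c) = (38 − c − (1/2)q₁).
E[c₂] = 2/3·10 + 1/3·11 = 10.3333
Firm 1's FOC against E[q₂] yields q₁ = (38 − 2·6 + E[c₂])/(3/2) = (38 − 12 + 10.3333)/(3/2) = 24.2222.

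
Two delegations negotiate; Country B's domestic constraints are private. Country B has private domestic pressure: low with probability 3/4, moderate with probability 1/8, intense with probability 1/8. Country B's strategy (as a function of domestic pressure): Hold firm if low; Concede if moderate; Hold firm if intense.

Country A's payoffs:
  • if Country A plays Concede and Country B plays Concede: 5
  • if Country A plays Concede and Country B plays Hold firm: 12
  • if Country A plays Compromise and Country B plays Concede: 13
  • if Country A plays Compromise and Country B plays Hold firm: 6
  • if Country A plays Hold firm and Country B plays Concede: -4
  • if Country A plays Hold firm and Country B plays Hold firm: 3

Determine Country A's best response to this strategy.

E[Concede] = 3/4·(12) + 1/8·(5) + 1/8·(12) = 89/8
E[Compromise] = 3/4·(6) + 1/8·(13) + 1/8·(6) = 55/8
E[Hold firm] = 3/4·(3) + 1/8·(-4) + 1/8·(3) = 17/8
Best response: Concede (89/8 is the largest).

Concede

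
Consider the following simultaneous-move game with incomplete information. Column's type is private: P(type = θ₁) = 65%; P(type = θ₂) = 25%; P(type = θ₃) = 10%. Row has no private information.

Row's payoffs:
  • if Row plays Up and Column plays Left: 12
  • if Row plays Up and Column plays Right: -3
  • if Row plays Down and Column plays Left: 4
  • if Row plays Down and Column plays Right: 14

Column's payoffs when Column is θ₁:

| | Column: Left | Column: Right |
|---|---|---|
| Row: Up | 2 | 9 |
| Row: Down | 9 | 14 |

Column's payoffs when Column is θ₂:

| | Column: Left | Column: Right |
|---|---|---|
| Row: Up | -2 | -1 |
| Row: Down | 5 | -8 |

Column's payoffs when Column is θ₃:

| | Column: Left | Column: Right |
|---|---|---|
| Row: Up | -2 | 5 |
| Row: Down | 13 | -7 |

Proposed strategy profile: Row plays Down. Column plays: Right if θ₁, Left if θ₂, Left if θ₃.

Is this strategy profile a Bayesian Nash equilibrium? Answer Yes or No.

A profile is a BNE iff every type of every player is best-responding given beliefs about the other side.
Row plays Down: E[Down] = 0.65·(14) + 0.25·(4) + 0.1·(4) = 10.5; E[Up] = 2.25. Best-responding. ✓
Column (type θ₁), facing Down: Left gives 9, Right gives 14. Proposed Right is best. ✓
Column (type θ₂), facing Down: Left gives 5, Right gives -8. Proposed Left is best. ✓
Column (type θ₃), facing Down: Left gives 13, Right gives -7. Proposed Left is best. ✓

Yes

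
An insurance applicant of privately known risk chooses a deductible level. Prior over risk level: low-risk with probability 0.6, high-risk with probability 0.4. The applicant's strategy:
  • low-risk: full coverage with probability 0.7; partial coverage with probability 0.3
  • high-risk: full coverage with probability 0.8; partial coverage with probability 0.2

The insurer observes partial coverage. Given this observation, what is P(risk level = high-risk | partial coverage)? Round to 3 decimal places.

P(partial coverage) = 0.6·0.3 + 0.4·0.2 = 0.26
P(high-risk | partial coverage) = (0.4·0.2) / 0.26 = 0.08 / 0.26 = 0.307692

0.308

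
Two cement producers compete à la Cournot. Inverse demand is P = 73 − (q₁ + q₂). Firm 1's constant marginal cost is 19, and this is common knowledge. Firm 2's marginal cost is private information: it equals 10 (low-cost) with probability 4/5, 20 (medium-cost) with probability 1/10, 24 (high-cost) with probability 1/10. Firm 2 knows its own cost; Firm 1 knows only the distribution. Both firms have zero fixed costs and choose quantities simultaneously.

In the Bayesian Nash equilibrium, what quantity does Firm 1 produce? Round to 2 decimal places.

15.80

Type-c best response for Firm 2: q₂(c) = (73 − c)/2 − q₁/2.
Firm 1 maximizes expected profit; its first-order condition is 73 − 2q₁ − E[q₂] − 19 = 0.
Substituting E[q₂] and solving: E[c₂] = 12.4, so q₁ = (73 − 2·19 + 12.4)/3 = 15.8.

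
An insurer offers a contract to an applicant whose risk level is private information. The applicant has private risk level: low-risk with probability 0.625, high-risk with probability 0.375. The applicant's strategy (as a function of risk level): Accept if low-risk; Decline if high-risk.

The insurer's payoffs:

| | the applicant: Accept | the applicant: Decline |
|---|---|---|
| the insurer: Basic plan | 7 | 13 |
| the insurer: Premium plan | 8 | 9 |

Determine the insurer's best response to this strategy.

Basic plan

E[Basic plan] = 0.625·(7) + 0.375·(13) = 9.25
E[Premium plan] = 0.625·(8) + 0.375·(9) = 8.375
Best response: Basic plan (9.25 is the largest).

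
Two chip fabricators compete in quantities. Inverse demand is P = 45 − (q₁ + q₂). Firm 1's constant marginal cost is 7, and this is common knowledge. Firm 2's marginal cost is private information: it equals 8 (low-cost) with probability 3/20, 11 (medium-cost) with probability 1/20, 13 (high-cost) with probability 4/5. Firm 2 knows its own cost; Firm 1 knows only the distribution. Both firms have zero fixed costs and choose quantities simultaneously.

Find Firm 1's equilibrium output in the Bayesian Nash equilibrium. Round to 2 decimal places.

14.38

Type-c best response for Firm 2: q₂(c) = (45 − c)/2 − q₁/2.
Firm 1 maximizes expected profit; its first-order condition is 45 − 2q₁ − E[q₂] − 7 = 0.
Substituting E[q₂] and solving: E[c₂] = 12.15, so q₁ = (45 − 2·7 + 12.15)/3 = 14.3833.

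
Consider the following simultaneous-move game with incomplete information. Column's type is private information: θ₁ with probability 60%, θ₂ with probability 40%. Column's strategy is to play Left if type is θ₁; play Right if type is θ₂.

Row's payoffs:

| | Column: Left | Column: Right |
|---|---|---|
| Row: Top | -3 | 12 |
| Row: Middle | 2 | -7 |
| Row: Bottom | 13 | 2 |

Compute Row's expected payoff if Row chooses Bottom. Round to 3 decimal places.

8.600

Take the expectation over Column's type, weighting each type's action by its prior probability.
E[Bottom] = 0.6·13 + 0.4·2 = 7.8 + 0.8 = 8.6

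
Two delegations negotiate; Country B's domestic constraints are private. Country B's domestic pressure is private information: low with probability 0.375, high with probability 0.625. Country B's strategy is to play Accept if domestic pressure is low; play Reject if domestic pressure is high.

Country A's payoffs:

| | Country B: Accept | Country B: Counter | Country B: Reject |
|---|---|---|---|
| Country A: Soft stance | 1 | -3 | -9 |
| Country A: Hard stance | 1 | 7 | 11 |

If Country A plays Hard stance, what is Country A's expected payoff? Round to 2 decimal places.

7.25

E[Hard stance] = 0.375·1 + 0.625·11 = 0.375 + 6.875 = 7.25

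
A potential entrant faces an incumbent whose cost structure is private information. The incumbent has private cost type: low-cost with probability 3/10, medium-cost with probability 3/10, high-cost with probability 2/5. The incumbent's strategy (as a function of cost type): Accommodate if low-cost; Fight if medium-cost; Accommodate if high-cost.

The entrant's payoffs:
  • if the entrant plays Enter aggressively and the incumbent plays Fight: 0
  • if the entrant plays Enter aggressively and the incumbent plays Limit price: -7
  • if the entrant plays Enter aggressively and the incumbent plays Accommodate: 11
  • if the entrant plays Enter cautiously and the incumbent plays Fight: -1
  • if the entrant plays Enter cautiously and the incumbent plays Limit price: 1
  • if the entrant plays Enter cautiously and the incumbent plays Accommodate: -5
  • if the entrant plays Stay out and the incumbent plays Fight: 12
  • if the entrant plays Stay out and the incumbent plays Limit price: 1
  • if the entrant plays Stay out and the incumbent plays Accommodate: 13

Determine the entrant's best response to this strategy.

E[Enter aggressively] = 3/10·(11) + 3/10·(0) + 2/5·(11) = 77/10
E[Enter cautiously] = 3/10·(-5) + 3/10·(-1) + 2/5·(-5) = -19/5
E[Stay out] = 3/10·(13) + 3/10·(12) + 2/5·(13) = 127/10
Best response: Stay out (127/10 is the largest).

Stay out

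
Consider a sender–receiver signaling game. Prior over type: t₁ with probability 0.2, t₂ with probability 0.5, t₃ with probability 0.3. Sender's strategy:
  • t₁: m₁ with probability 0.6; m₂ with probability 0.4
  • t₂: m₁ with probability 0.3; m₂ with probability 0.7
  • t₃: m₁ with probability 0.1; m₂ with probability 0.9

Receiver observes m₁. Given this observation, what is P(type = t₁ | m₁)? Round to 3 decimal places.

0.400

P(m₁) = 0.2·0.6 + 0.5·0.3 + 0.3·0.1 = 0.3
P(t₁ | m₁) = (0.2·0.6) / 0.3 = 0.12 / 0.3 = 0.4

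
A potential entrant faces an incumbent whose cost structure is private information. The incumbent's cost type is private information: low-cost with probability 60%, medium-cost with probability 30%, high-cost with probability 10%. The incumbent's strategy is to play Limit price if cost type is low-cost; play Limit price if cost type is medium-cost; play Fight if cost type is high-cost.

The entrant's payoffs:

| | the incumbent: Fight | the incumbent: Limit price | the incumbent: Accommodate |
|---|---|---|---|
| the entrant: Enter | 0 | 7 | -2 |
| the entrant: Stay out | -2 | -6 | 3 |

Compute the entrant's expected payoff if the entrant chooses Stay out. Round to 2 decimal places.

-5.60

E[Stay out] = 0.6·(-6) + 0.3·(-6) + 0.1·(-2) = (-3.6) + (-1.8) + (-0.2) = -5.6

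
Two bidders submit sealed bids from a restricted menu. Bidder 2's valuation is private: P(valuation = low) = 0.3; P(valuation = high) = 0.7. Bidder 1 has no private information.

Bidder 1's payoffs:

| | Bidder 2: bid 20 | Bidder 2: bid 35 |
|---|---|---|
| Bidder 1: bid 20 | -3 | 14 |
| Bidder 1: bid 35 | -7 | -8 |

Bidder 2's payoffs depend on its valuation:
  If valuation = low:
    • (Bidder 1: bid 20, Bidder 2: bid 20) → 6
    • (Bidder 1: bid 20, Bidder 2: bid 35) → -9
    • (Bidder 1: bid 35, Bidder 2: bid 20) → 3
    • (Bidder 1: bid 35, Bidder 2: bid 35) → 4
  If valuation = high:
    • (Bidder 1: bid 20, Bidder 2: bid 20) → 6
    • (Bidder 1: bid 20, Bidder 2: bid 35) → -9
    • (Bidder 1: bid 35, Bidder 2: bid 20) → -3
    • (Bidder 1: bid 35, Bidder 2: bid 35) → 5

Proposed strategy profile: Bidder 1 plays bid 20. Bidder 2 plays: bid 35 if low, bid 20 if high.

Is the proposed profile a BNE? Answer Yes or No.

Bidder 1 plays bid 20: E[bid 20] = 0.3·(14) + 0.7·(-3) = 2.1; E[bid 35] = -7.3. Best-responding. ✓
Bidder 2 (valuation low), facing bid 20: bid 20 gives 6, bid 35 gives -9. Proposed bid 35 is not best — profitable deviation exists. ✗
Bidder 2 (valuation high), facing bid 20: bid 20 gives 6, bid 35 gives -9. Proposed bid 20 is best. ✓

No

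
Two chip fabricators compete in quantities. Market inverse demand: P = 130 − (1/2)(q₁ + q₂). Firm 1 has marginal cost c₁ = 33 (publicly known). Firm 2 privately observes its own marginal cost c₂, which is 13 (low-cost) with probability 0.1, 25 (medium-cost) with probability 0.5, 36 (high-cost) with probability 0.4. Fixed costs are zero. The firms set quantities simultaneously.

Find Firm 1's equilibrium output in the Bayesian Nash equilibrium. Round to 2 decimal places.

61.47

Type-c best response for Firm 2: q₂(c) = (130 − c) − q₁/2.
Firm 1 maximizes expected profit; its first-order condition is 130 − q₁ − (1/2)E[q₂] − 33 = 0.
Substituting E[q₂] and solving: E[c₂] = 28.2, so q₁ = (130 − 2·33 + 28.2)/(3/2) = 61.4667.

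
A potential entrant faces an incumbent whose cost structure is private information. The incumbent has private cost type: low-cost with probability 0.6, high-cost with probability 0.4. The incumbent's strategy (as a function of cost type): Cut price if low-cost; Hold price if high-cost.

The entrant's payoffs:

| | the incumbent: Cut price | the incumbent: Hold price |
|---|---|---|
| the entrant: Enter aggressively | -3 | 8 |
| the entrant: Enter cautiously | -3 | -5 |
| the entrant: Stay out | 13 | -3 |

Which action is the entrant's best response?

E[Enter aggressively] = 0.6·(-3) + 0.4·(8) = 1.4
E[Enter cautiously] = 0.6·(-3) + 0.4·(-5) = -3.8
E[Stay out] = 0.6·(13) + 0.4·(-3) = 6.6
Best response: Stay out (6.6 is the largest).

Stay out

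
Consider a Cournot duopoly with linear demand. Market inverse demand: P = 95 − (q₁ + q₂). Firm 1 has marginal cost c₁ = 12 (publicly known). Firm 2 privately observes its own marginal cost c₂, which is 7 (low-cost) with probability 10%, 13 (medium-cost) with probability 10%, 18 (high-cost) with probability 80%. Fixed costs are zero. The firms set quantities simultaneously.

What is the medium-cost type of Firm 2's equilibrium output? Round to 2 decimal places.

Firm 2 with cost c maximizes (95 − (q₁+q₂) − c)·q₂, giving q₂(c) = (95 − c − q₁)/2.
E[c₂] = 0.1·7 + 0.1·13 + 0.8·18 = 16.4
Firm 1's FOC against E[q₂] yields q₁ = (95 − 2·12 + E[c₂])/3 = (95 − 24 + 16.4)/3 = 29.1333.
q₂(medium-cost) = (95 − 13 − 29.1333)/2 = 26.4333.

26.43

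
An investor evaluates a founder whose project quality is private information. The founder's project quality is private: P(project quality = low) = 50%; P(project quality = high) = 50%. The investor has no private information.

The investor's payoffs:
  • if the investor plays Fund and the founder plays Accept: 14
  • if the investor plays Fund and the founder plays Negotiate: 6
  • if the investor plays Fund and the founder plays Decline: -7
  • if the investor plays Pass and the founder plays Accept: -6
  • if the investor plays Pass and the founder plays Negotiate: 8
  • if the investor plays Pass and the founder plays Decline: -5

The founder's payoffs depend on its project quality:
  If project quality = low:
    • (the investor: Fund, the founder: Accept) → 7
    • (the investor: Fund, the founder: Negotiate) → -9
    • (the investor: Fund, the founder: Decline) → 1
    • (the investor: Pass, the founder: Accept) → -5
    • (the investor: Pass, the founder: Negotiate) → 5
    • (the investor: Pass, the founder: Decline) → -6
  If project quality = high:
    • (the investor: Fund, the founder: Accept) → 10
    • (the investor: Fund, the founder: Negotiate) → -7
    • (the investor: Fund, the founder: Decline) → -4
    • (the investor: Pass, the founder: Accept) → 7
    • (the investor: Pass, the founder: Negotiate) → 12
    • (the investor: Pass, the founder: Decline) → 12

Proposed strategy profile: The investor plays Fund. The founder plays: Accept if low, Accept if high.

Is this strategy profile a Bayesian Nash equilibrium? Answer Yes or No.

Yes

A profile is a BNE iff every type of every player is best-responding given beliefs about the other side.
The investor plays Fund: E[Fund] = 0.5·(14) + 0.5·(14) = 14; E[Pass] = -6. Best-responding. ✓
The founder (project quality low), facing Fund: Accept gives 7, Negotiate gives -9, Decline gives 1. Proposed Accept is best. ✓
The founder (project quality high), facing Fund: Accept gives 10, Negotiate gives -7, Decline gives -4. Proposed Accept is best. ✓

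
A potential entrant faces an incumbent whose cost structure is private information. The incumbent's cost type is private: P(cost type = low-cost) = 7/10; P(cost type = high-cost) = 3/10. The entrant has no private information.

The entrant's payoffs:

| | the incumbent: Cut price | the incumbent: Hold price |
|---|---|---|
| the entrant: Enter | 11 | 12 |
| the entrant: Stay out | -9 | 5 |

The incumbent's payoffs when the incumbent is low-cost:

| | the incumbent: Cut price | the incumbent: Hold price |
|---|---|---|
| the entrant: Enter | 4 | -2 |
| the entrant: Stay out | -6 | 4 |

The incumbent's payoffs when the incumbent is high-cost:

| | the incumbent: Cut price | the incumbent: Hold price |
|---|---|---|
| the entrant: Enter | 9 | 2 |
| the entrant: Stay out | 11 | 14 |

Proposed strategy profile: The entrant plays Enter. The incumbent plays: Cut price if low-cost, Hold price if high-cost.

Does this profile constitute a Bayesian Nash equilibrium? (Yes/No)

No

A profile is a BNE iff every type of every player is best-responding given beliefs about the other side.
The entrant plays Enter: E[Enter] = 7/10·(11) + 3/10·(12) = 113/10; E[Stay out] = -24/5. Best-responding. ✓
The incumbent (cost type low-cost), facing Enter: Cut price gives 4, Hold price gives -2. Proposed Cut price is best. ✓
The incumbent (cost type high-cost), facing Enter: Cut price gives 9, Hold price gives 2. Proposed Hold price is not best — profitable deviation exists. ✗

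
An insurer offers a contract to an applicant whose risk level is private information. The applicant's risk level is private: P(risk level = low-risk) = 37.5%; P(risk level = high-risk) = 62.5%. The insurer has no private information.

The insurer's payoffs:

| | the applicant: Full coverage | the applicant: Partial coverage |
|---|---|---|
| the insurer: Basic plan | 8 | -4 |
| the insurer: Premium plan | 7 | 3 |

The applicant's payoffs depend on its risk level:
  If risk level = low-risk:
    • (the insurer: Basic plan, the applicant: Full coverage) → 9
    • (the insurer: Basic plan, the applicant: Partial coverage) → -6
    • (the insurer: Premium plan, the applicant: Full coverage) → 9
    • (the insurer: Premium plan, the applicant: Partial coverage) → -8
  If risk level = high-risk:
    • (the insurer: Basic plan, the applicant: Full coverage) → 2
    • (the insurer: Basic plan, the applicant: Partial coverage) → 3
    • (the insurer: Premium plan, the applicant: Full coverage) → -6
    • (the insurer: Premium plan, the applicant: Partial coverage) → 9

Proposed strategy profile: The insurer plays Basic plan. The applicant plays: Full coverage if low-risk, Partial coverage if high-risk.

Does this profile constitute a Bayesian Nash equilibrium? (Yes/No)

The insurer plays Basic plan: E[Basic plan] = 0.375·(8) + 0.625·(-4) = 0.5; E[Premium plan] = 4.5. Not best-responding. ✗
The applicant (risk level low-risk), facing Basic plan: Full coverage gives 9, Partial coverage gives -6. Proposed Full coverage is best. ✓
The applicant (risk level high-risk), facing Basic plan: Full coverage gives 2, Partial coverage gives 3. Proposed Partial coverage is best. ✓

No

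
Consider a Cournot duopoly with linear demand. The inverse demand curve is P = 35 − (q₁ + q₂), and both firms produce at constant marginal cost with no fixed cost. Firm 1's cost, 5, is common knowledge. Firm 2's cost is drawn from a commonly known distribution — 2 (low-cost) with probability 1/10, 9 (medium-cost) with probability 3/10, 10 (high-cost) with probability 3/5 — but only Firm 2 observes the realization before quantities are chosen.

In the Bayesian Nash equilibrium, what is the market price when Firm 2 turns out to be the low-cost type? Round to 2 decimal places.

Firm 2 with cost c maximizes (35 − (q₁+q₂) − c)·q₂, giving q₂(c) = (35 − c − q₁)/2.
E[c₂] = 1/10·2 + 3/10·9 + 3/5·10 = 8.9
Firm 1's FOC against E[q₂] yields q₁ = (35 − 2·5 + E[c₂])/3 = (35 − 10 + 8.9)/3 = 11.3.
q₂(low-cost) = 10.85, so P = 35 − (11.3 + 10.85) = 12.85.

12.85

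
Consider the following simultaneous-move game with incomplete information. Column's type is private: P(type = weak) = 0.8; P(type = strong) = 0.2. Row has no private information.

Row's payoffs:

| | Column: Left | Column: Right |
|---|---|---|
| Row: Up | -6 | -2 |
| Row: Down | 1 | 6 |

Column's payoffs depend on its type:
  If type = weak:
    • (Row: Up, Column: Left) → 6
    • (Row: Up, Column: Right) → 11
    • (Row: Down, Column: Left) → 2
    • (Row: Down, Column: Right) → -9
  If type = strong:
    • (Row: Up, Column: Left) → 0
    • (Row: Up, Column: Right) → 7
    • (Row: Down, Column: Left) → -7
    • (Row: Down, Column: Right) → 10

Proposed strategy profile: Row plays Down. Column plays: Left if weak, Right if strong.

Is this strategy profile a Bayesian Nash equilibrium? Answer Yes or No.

A profile is a BNE iff every type of every player is best-responding given beliefs about the other side.
Row plays Down: E[Down] = 0.8·(1) + 0.2·(6) = 2; E[Up] = -5.2. Best-responding. ✓
Column (type weak), facing Down: Left gives 2, Right gives -9. Proposed Left is best. ✓
Column (type strong), facing Down: Left gives -7, Right gives 10. Proposed Right is best. ✓

Yes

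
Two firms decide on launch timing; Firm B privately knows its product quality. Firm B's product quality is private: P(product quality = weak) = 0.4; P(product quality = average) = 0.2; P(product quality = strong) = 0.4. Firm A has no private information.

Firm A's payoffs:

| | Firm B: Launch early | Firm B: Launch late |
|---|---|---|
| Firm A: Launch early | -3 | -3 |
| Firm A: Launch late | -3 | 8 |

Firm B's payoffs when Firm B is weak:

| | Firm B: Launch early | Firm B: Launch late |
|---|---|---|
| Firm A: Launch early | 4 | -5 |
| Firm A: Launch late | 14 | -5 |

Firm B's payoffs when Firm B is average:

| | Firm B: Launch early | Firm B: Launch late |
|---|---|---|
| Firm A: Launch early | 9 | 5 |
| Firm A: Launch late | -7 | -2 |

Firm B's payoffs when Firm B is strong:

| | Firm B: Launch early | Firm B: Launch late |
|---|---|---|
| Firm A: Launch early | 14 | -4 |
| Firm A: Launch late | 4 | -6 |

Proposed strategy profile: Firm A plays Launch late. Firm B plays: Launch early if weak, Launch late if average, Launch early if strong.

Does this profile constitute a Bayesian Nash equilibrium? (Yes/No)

Yes

Firm A plays Launch late: E[Launch late] = 0.4·(-3) + 0.2·(8) + 0.4·(-3) = -0.8; E[Launch early] = -3. Best-responding. ✓
Firm B (product quality weak), facing Launch late: Launch early gives 14, Launch late gives -5. Proposed Launch early is best. ✓
Firm B (product quality average), facing Launch late: Launch early gives -7, Launch late gives -2. Proposed Launch late is best. ✓
Firm B (product quality strong), facing Launch late: Launch early gives 4, Launch late gives -6. Proposed Launch early is best. ✓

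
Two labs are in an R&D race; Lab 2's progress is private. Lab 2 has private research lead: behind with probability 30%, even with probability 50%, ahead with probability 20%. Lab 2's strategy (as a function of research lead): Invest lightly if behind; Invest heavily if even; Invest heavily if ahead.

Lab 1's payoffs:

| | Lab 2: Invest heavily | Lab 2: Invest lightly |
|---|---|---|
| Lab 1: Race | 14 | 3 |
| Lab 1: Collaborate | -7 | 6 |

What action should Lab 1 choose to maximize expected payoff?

E[Race] = 0.3·(3) + 0.5·(14) + 0.2·(14) = 10.7
E[Collaborate] = 0.3·(6) + 0.5·(-7) + 0.2·(-7) = -3.1
Best response: Race (10.7 is the largest).

Race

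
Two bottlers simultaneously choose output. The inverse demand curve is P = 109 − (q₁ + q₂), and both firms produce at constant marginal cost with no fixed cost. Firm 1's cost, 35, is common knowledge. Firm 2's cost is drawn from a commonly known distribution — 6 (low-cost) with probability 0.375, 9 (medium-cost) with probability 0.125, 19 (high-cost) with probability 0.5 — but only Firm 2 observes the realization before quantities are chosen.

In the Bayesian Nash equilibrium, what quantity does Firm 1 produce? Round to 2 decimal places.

Type-c best response for Firm 2: q₂(c) = (109 − c)/2 − q₁/2.
Firm 1 maximizes expected profit; its first-order condition is 109 − 2q₁ − E[q₂] − 35 = 0.
Substituting E[q₂] and solving: E[c₂] = 12.875, so q₁ = (109 − 2·35 + 12.875)/3 = 17.2917.

17.29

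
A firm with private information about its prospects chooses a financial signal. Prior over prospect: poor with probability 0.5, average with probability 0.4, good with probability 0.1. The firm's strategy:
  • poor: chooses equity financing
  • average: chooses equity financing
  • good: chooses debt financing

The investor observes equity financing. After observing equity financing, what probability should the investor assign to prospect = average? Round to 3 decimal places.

P(equity financing) = 0.5·1 + 0.4·1 + 0.1·0 = 0.9
P(average | equity financing) = (0.4·1) / 0.9 = 0.4 / 0.9 = 0.444444

0.444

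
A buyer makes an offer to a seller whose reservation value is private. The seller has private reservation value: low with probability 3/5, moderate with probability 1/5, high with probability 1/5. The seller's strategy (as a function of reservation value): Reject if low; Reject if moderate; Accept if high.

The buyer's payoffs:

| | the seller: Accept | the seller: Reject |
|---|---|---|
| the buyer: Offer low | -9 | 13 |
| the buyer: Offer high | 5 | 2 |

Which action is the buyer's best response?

Offer low

Compute the buyer's expected payoff for each action, taking the expectation over the seller's type.
E[Offer low] = 3/5·(13) + 1/5·(13) + 1/5·(-9) = 43/5
E[Offer high] = 3/5·(2) + 1/5·(2) + 1/5·(5) = 13/5
Best response: Offer low (43/5 is the largest).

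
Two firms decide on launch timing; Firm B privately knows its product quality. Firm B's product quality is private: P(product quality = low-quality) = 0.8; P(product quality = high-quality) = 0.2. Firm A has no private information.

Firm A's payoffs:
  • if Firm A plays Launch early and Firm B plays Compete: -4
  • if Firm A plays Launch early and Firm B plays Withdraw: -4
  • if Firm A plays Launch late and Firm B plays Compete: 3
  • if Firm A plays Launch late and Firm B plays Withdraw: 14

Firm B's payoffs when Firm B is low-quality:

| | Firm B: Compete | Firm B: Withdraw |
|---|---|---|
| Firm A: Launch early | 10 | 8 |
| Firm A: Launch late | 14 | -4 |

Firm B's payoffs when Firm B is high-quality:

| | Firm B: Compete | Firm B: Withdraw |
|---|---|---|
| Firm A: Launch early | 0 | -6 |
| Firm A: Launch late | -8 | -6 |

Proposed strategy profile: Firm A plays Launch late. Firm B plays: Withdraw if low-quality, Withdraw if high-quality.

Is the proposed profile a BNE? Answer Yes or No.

A profile is a BNE iff every type of every player is best-responding given beliefs about the other side.
Firm A plays Launch late: E[Launch late] = 0.8·(14) + 0.2·(14) = 14; E[Launch early] = -4. Best-responding. ✓
Firm B (product quality low-quality), facing Launch late: Compete gives 14, Withdraw gives -4. Proposed Withdraw is not best — profitable deviation exists. ✗
Firm B (product quality high-quality), facing Launch late: Compete gives -8, Withdraw gives -6. Proposed Withdraw is best. ✓

No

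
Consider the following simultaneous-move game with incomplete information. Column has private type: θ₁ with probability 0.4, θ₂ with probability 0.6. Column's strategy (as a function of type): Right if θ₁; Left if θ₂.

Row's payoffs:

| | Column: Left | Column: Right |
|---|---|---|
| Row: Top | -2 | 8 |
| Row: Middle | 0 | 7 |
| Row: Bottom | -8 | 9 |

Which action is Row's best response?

Middle

E[Top] = 0.4·(8) + 0.6·(-2) = 2
E[Middle] = 0.4·(7) + 0.6·(0) = 2.8
E[Bottom] = 0.4·(9) + 0.6·(-8) = -1.2
Best response: Middle (2.8 is the largest).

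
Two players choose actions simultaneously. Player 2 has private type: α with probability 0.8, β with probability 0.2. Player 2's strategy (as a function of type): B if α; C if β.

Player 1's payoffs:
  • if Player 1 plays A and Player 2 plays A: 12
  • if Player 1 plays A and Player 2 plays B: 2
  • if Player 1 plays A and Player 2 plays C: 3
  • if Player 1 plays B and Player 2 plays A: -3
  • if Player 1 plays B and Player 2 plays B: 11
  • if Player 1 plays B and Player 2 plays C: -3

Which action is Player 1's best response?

E[A] = 0.8·(2) + 0.2·(3) = 2.2
E[B] = 0.8·(11) + 0.2·(-3) = 8.2
Best response: B (8.2 is the largest).

B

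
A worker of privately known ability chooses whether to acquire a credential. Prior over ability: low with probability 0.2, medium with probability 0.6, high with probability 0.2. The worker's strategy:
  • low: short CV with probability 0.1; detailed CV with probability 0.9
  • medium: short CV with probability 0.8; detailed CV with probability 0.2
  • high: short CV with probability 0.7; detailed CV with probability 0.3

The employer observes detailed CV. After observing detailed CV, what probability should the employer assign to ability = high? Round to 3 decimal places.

Apply Bayes' rule using the sender's strategy as the likelihood.
P(detailed CV) = 0.2·0.9 + 0.6·0.2 + 0.2·0.3 = 0.36
P(high | detailed CV) = (0.2·0.3) / 0.36 = 0.06 / 0.36 = 0.166667

0.167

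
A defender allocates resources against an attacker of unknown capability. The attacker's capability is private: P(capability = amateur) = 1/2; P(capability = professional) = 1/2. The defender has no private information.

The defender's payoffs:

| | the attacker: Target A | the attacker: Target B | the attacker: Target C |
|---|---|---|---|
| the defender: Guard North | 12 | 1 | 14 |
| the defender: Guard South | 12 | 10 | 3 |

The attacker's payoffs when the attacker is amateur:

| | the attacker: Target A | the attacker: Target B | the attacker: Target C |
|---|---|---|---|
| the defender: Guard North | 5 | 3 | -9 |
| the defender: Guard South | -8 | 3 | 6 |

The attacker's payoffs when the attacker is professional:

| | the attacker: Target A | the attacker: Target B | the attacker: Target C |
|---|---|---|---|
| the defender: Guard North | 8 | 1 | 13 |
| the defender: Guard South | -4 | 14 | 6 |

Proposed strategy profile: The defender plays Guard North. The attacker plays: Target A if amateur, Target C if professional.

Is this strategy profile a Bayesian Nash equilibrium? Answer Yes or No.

A profile is a BNE iff every type of every player is best-responding given beliefs about the other side.
The defender plays Guard North: E[Guard North] = 1/2·(12) + 1/2·(14) = 13; E[Guard South] = 15/2. Best-responding. ✓
The attacker (capability amateur), facing Guard North: Target A gives 5, Target B gives 3, Target C gives -9. Proposed Target A is best. ✓
The attacker (capability professional), facing Guard North: Target A gives 8, Target B gives 1, Target C gives 13. Proposed Target C is best. ✓

Yes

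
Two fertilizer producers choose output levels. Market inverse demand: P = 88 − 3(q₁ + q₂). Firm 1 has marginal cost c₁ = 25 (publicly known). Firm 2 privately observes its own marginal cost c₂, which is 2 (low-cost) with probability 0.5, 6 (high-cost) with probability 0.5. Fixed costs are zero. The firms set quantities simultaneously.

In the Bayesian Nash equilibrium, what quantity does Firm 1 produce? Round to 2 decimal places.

4.67

Type-c best response for Firm 2: q₂(c) = (88 − c)/6 − q₁/2.
Firm 1 maximizes expected profit; its first-order condition is 88 − 6q₁ − 3E[q₂] − 25 = 0.
Substituting E[q₂] and solving: E[c₂] = 4, so q₁ = (88 − 2·25 + 4)/9 = 4.66667.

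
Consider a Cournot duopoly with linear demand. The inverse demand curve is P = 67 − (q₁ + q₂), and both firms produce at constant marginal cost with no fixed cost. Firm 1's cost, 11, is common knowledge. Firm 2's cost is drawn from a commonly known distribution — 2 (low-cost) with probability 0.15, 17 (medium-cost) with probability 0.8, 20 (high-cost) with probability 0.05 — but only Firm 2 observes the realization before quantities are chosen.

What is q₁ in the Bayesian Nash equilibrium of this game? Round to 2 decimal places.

19.97

Firm 2 with cost c maximizes (67 − (q₁+q₂) − c)·q₂, giving q₂(c) = (67 − c − q₁)/2.
E[c₂] = 0.15·2 + 0.8·17 + 0.05·20 = 14.9
Firm 1's FOC against E[q₂] yields q₁ = (67 − 2·11 + E[c₂])/3 = (67 − 22 + 14.9)/3 = 19.9667.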